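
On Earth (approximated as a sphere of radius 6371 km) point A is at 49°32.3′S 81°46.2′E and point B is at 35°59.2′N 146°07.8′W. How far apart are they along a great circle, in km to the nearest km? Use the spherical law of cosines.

15906 km

With latitudes φ₁ = -49.538°, φ₂ = 35.987° and longitude difference Δλ = 132.100°:
cos c = sin φ₁ sin φ₂ + cos φ₁ cos φ₂ cos Δλ = (-0.7608)(0.5876) + (0.6489)(0.8092)(-0.6704) = -0.79910,
so c = arccos(-0.79910) = 2.49660 rad.
Distance = R·c = 6371 × 2.4966 ≈ 15906 km.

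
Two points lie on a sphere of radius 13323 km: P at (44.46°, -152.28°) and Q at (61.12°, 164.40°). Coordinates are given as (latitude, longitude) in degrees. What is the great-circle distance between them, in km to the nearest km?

7027 km

In radians: φ₁ = 0.7760, φ₂ = 1.0667, Δλ = -43.320° = -0.7561 rad.
cos c = sin φ₁ sin φ₂ + cos φ₁ cos φ₂ cos Δλ = (0.7004)(0.8756) + (0.7137)(0.4830)(0.7275) = 0.86410,
so c = arccos(0.86410) = 0.52744 rad.
Distance = R·c = 13323 × 0.5274 ≈ 7027 km.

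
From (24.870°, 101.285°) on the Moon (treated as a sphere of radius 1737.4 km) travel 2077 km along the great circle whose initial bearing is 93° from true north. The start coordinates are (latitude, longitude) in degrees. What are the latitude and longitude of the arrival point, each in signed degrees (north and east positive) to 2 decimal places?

Angular distance δ = d/R = 2077/1737.4 = 1.19546 rad; initial bearing θ = 1.6232 rad.
sin φ₂ = sin φ₁ cos δ + cos φ₁ sin δ cos θ = (0.4206)(0.3666) + (0.9073)(0.9304)(-0.0523) = 0.1100, so φ₂ = 6.31°.
Δλ = atan2(sin θ sin δ cos φ₁, cos δ − sin φ₁ sin φ₂) = atan2(0.8429, 0.3203) = 69.193°.
λ₂ = 101.285° + 69.193° = 170.48°.

6.31°, 170.48°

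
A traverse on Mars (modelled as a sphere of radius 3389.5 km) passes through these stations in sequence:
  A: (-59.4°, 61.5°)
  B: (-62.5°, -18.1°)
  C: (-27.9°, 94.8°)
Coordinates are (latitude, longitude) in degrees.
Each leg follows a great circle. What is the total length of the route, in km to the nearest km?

6593 km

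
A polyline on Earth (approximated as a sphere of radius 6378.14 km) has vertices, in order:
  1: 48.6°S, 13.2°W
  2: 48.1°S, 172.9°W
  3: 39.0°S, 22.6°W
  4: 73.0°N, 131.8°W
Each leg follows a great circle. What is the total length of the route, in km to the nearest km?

Leg 1→2: central angle 1.4262 rad, distance 9096.4 km.
Leg 2→3: central angle 1.5532 rad, distance 9906.6 km.
Leg 3→4: central angle 2.3139 rad, distance 14758.1 km.
Total: 9096.4 + 9906.6 + 14758.1 ≈ 33761 km.

33761 km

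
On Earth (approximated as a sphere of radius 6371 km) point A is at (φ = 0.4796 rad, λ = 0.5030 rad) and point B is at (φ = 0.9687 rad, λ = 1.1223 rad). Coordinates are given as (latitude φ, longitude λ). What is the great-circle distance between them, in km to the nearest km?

Let φ₁ = 0.4796 rad, φ₂ = 0.9687 rad, and Δλ = 0.6193 rad.
cos c = sin φ₁ sin φ₂ + cos φ₁ cos φ₂ cos Δλ = (0.4614)(0.8242) + (0.8872)(0.5664)(0.8143) = 0.78944,
so c = arccos(0.78944) = 0.66090 rad.
Distance = R·c = 6371 × 0.6609 ≈ 4211 km.

4211 km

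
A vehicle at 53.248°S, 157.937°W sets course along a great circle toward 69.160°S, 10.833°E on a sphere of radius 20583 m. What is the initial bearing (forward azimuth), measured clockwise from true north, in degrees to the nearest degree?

With φ₁ = -0.9294, φ₂ = -1.2071, Δλ = 2.9456 rad, the forward-azimuth formula gives
θ = atan2( sin Δλ cos φ₂ , cos φ₁ sin φ₂ − sin φ₁ cos φ₂ cos Δλ ) = atan2(0.0693, -0.8388) = 175.28°.
So the initial bearing is 175°.

175°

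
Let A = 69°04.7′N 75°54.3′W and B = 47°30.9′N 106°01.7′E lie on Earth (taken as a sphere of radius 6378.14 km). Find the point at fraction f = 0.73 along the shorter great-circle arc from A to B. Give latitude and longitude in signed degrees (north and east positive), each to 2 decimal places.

The central angle between A and B is δ = 1.1065 rad.
With f = 0.73, the slerp weights are sin((1−f)δ)/sin δ = 0.3292 and sin(fδ)/sin δ = 0.8083.
Weighted sum of the unit vectors: (0.3292)·(0.0870,-0.3463,0.9341) + (0.8083)·(-0.1865,0.6491,0.7375) = (-0.1221, 0.4107, 0.9036).
Converting back: φ = atan2(z, √(x²+y²)) = 64.63°, λ = atan2(y, x) = 106.56°.

64.63°, 106.56°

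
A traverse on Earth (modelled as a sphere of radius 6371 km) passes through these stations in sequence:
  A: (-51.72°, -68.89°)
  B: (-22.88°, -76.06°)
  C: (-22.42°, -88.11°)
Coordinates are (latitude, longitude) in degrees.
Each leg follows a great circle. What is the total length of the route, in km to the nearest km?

Leg A→B: central angle 0.5125 rad, distance 3265.3 km.
Leg B→C: central angle 0.1942 rad, distance 1237.3 km.
Total: 3265.3 + 1237.3 ≈ 4503 km.

4503 km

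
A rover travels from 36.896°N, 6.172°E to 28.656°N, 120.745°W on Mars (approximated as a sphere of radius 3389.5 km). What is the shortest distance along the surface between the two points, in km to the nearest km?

Let φ₁ = 0.6440 rad, φ₂ = 0.5001 rad, and Δλ = -2.2151 rad.
cos c = sin φ₁ sin φ₂ + cos φ₁ cos φ₂ cos Δλ = (0.6004)(0.4795) + (0.7997)(0.8775)(-0.6007) = -0.13362,
so c = arccos(-0.13362) = 1.70482 rad.
Distance = R·c = 3389.5 × 1.7048 ≈ 5778 km.

5778 km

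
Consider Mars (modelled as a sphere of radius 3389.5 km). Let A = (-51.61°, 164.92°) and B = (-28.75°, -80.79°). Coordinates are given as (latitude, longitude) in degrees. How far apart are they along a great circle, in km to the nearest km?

Let φ₁ = -0.9008 rad, φ₂ = -0.5018 rad, and Δλ = 1.9947 rad.
cos c = sin φ₁ sin φ₂ + cos φ₁ cos φ₂ cos Δλ = (-0.7838)(-0.4810) + (0.6210)(0.8767)(-0.4114) = 0.15303,
so c = arccos(0.15303) = 1.41716 rad.
Distance = R·c = 3389.5 × 1.4172 ≈ 4803 km.

4803 km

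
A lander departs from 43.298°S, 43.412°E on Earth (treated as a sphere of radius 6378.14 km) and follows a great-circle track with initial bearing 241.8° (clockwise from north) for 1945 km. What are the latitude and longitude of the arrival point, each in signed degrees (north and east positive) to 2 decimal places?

Angular distance δ = d/R = 1945/6378.14 = 0.30495 rad; initial bearing θ = 4.2202 rad.
sin φ₂ = sin φ₁ cos δ + cos φ₁ sin δ cos θ = (-0.6858)(0.9539) + (0.7278)(0.3002)(-0.4726) = -0.7574, so φ₂ = -49.24°.
Δλ = atan2(sin θ sin δ cos φ₁, cos δ − sin φ₁ sin φ₂) = atan2(-0.1926, 0.4344) = -23.907°.
λ₂ = 43.412° − 23.907° = 19.50°.

-49.24°, 19.50°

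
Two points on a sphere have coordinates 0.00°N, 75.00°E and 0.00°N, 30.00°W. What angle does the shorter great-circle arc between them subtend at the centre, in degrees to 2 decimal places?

105.00°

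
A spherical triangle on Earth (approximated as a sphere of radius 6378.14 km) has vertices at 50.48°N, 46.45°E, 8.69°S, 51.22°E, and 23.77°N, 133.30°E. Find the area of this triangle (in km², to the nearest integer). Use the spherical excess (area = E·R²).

Side lengths (central angles): a = 1.5070, b = 1.2208, c = 1.0352 rad; semiperimeter s = 1.8815.
By l'Huilier's theorem, tan(E/4) = √[tan(s/2) tan((s−a)/2) tan((s−b)/2) tan((s−c)/2)], giving spherical excess E = 0.7908 rad.
Area = E·R² = 0.7908 × (6378.14)² ≈ 32171179 km².

32171179 km²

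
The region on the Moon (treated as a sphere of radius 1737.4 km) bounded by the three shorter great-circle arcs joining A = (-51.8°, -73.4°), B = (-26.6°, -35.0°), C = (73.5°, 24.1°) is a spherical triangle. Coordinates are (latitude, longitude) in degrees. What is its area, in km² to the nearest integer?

Side lengths (central angles): a = 1.8743, b = 2.4598, c = 0.6677 rad; semiperimeter s = 2.5009.
By l'Huilier's theorem, tan(E/4) = √[tan(s/2) tan((s−a)/2) tan((s−b)/2) tan((s−c)/2)], giving spherical excess E = 0.6420 rad.
Area = E·R² = 0.6420 × (1737.4)² ≈ 1937968 km².

1937968 km²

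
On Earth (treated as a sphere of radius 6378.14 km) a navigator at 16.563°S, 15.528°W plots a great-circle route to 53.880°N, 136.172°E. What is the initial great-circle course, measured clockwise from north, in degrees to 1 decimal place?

Δλ = 151.700° = 2.6477 rad.
y = sin Δλ · cos φ₂ = (0.4741)(0.5895) = 0.2795
x = cos φ₁ sin φ₂ − sin φ₁ cos φ₂ cos Δλ = (0.9585)(0.8078) − (-0.2851)(0.5895)(-0.8805) = 0.6263
θ = atan2(y, x) = 24.05°, so the bearing is 24.0°.

24.0°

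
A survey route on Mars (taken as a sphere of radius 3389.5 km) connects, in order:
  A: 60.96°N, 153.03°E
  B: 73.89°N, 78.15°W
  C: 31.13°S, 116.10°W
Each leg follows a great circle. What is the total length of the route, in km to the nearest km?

8812 km

Leg A→B: central angle 0.7144 rad, distance 2421.3 km.
Leg B→C: central angle 1.8853 rad, distance 6390.4 km.
Total: 2421.3 + 6390.4 ≈ 8812 km.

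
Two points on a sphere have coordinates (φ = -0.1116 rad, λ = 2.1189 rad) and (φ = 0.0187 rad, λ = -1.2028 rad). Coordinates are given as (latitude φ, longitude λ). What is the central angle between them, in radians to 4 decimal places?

With latitudes φ₁ = -6.394°, φ₂ = 1.071° and longitude difference Δλ = 169.681°:
Haversine: a = sin²(Δφ/2) + cos φ₁ cos φ₂ sin²(Δλ/2) = 0.0042 + (0.9938)(0.9998)(0.9919) = 0.98981.
Central angle c = 2·arcsin(√a) = 2.93934 rad.
So the angular separation is 2.9393 rad.

2.9393 rad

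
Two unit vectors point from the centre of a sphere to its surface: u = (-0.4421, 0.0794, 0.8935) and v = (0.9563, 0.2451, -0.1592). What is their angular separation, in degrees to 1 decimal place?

123.1°

u·v = -0.5456; |u| = 1.0000, |v| = 1.0000.
cos θ = (u·v)/(|u||v|) = -0.5456, so θ = 123.1°.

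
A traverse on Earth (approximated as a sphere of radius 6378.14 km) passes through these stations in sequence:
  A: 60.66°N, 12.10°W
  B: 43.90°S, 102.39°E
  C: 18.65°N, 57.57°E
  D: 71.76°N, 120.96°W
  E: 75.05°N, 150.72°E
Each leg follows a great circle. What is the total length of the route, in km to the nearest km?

Leg A→B: central angle 2.4201 rad, distance 15435.7 km.
Leg B→C: central angle 1.3052 rad, distance 8324.5 km.
Leg C→D: central angle 1.5635 rad, distance 9972.5 km.
Leg D→E: central angle 0.4028 rad, distance 2569.0 km.
Total: 15435.7 + 8324.5 + 9972.5 + 2569.0 ≈ 36302 km.

36302 km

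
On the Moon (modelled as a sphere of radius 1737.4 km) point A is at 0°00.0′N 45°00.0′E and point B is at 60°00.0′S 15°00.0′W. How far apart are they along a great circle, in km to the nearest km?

2290 km

In radians: φ₁ = 0.0000, φ₂ = -1.0472, Δλ = -60.000° = -1.0472 rad.
cos c = sin φ₁ sin φ₂ + cos φ₁ cos φ₂ cos Δλ = (0.0000)(-0.8660) + (1.0000)(0.5000)(0.5000) = 0.25000,
so c = arccos(0.25000) = 1.31812 rad.
Distance = R·c = 1737.4 × 1.3181 ≈ 2290 km.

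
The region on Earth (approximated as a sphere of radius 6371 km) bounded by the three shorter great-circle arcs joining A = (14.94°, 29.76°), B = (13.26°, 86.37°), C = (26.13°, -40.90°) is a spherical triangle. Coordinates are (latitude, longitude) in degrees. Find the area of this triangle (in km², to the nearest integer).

Side lengths (central angles): a = 2.0133, b = 1.1584, c = 0.9561 rad; semiperimeter s = 2.0639.
By l'Huilier's theorem, tan(E/4) = √[tan(s/2) tan((s−a)/2) tan((s−b)/2) tan((s−c)/2)], giving spherical excess E = 0.4496 rad.
Area = E·R² = 0.4496 × (6371)² ≈ 18248756 km².

18248756 km²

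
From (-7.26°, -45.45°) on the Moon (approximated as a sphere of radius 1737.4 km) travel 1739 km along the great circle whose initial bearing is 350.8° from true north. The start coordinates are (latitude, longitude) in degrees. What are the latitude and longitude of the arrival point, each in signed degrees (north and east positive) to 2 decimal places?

49.14°, -57.32°

Angular distance δ = d/R = 1739/1737.4 = 1.00092 rad; initial bearing θ = 6.1226 rad.
sin φ₂ = sin φ₁ cos δ + cos φ₁ sin δ cos θ = (-0.1264)(0.5395) + (0.9920)(0.8420)(0.9871) = 0.7563, so φ₂ = 49.14°.
Δλ = atan2(sin θ sin δ cos φ₁, cos δ − sin φ₁ sin φ₂) = atan2(-0.1335, 0.6351) = -11.874°.
λ₂ = -45.450° − 11.874° = -57.32°.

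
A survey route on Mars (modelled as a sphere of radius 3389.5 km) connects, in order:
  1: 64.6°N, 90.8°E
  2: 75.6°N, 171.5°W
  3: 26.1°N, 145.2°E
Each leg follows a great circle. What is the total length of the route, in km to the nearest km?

Leg 1→2: central angle 0.5342 rad, distance 1810.8 km.
Leg 2→3: central angle 0.9414 rad, distance 3190.9 km.
Total: 1810.8 + 3190.9 ≈ 5002 km.

5002 km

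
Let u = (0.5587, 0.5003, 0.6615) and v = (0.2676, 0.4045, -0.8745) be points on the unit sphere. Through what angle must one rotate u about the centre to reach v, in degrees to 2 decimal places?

u·v = -0.2266; |u| = 1.0000, |v| = 1.0000.
cos θ = (u·v)/(|u||v|) = -0.2266, so θ = 103.10°.

103.10°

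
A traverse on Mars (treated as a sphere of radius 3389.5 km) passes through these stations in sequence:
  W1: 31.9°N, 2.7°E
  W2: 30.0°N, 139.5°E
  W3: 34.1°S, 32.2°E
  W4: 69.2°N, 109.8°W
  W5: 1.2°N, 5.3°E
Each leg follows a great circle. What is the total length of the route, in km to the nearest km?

Leg W1→W2: central angle 1.8460 rad, distance 6257.0 km.
Leg W2→W3: central angle 2.0870 rad, distance 7073.9 km.
Leg W3→W4: central angle 2.4277 rad, distance 8228.7 km.
Leg W4→W5: central angle 1.7022 rad, distance 5769.6 km.
Total: 6257.0 + 7073.9 + 8228.7 + 5769.6 ≈ 27329 km.

27329 km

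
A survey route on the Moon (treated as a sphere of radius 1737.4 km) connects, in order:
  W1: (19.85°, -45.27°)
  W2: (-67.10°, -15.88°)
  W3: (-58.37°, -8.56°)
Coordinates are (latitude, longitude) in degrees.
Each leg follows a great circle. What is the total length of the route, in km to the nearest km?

3002 km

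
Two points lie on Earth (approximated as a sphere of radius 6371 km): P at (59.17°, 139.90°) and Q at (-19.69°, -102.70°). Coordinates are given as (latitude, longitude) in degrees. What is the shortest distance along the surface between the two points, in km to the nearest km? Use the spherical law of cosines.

13427 km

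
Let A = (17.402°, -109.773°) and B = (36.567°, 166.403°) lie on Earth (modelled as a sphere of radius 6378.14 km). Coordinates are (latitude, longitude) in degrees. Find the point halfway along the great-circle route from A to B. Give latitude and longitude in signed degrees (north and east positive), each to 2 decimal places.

The central angle between A and B is δ = 1.3071 rad.
With f = 0.5, the slerp weights are sin((1−f)δ)/sin δ = 0.6298 and sin(fδ)/sin δ = 0.6298.
Weighted sum of the unit vectors: (0.6298)·(-0.3228,-0.8980,0.2991) + (0.6298)·(-0.7807,0.1888,0.5958) = (-0.6949, -0.4466, 0.5636).
Converting back: φ = atan2(z, √(x²+y²)) = 34.30°, λ = atan2(y, x) = -147.27°.

34.30°, -147.27°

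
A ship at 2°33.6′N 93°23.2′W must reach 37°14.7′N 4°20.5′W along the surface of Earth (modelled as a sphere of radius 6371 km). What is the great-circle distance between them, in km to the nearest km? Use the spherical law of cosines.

Let φ₁ = 0.0447 rad, φ₂ = 0.6500 rad, and Δλ = 1.5541 rad.
cos c = sin φ₁ sin φ₂ + cos φ₁ cos φ₂ cos Δλ = (0.0447)(0.6052) + (0.9990)(0.7961)(0.0167) = 0.04029,
so c = arccos(0.04029) = 1.53050 rad.
Distance = R·c = 6371 × 1.5305 ≈ 9751 km.

9751 km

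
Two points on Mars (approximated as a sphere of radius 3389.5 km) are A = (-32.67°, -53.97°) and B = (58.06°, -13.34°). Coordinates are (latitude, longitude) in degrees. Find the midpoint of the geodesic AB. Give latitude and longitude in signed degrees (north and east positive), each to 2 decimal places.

13.46°, -38.48°

The central angle between A and B is δ = 1.6912 rad.
With f = 0.5, the slerp weights are sin((1−f)δ)/sin δ = 0.7538 and sin(fδ)/sin δ = 0.7538.
Weighted sum of the unit vectors: (0.7538)·(0.4952,-0.6808,-0.5398) + (0.7538)·(0.5148,-0.1221,0.8486) = (0.7613, -0.6052, 0.2328).
Converting back: φ = atan2(z, √(x²+y²)) = 13.46°, λ = atan2(y, x) = -38.48°.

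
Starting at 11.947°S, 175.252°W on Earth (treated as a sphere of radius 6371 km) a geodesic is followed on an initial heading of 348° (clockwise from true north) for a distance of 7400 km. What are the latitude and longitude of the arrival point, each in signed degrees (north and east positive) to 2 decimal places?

Angular distance δ = d/R = 7400/6371 = 1.16151 rad; initial bearing θ = 6.0737 rad.
sin φ₂ = sin φ₁ cos δ + cos φ₁ sin δ cos θ = (-0.2070)(0.3980) + (0.9783)(0.9174)(0.9781) = 0.7955, so φ₂ = 52.71°.
Δλ = atan2(sin θ sin δ cos φ₁, cos δ − sin φ₁ sin φ₂) = atan2(-0.1866, 0.5626) = -18.349°.
λ₂ = -175.252° − 18.349° = -193.60° → 166.40° after wrapping to (−180°, 180°].

52.71°, 166.40°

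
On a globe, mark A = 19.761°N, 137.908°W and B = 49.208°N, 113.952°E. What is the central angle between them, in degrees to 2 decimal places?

With latitudes φ₁ = 19.761°, φ₂ = 49.208° and longitude difference Δλ = -108.140°:
Haversine: a = sin²(Δφ/2) + cos φ₁ cos φ₂ sin²(Δλ/2) = 0.0646 + (0.9411)(0.6533)(0.6557) = 0.46773.
Central angle c = 2·arcsin(√a) = 1.50621 rad.
So the angular separation is 86.30°.

86.30°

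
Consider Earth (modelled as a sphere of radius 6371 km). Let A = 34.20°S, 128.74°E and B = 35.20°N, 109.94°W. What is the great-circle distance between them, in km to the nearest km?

14731 km

In radians: φ₁ = -0.5969, φ₂ = 0.6144, Δλ = 121.320° = 2.1174 rad.
cos c = sin φ₁ sin φ₂ + cos φ₁ cos φ₂ cos Δλ = (-0.5621)(0.5764) + (0.8271)(0.8171)(-0.5198) = -0.67532,
so c = arccos(-0.67532) = 2.31219 rad.
Distance = R·c = 6371 × 2.3122 ≈ 14731 km.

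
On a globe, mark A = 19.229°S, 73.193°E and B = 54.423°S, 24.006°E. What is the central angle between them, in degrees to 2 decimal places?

51.18°

Let φ₁ = -0.3356 rad, φ₂ = -0.9499 rad, and Δλ = -0.8585 rad.
cos c = sin φ₁ sin φ₂ + cos φ₁ cos φ₂ cos Δλ = (-0.3293)(-0.8133) + (0.9442)(0.5818)(0.6536) = 0.62691,
so c = arccos(0.62691) = 0.89322 rad.
So the angular separation is 51.18°.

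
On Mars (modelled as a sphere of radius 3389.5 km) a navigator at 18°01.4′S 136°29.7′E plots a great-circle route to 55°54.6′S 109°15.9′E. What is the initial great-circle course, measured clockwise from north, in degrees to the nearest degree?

202°

Δλ = -27.230° = -0.4753 rad.
y = sin Δλ · cos φ₂ = (-0.4576)(0.5605) = -0.2565
x = cos φ₁ sin φ₂ − sin φ₁ cos φ₂ cos Δλ = (0.9509)(-0.8282) − (-0.3094)(0.5605)(0.8892) = -0.6333
θ = atan2(y, x) = -157.95°; adding 360° gives 202°.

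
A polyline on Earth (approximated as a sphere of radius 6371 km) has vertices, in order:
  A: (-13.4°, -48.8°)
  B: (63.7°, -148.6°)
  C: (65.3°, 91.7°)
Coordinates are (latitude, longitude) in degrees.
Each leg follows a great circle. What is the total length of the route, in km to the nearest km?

Leg A→B: central angle 1.8558 rad, distance 11823.0 km.
Leg B→C: central angle 0.7630 rad, distance 4861.4 km.
Total: 11823.0 + 4861.4 ≈ 16684 km.

16684 km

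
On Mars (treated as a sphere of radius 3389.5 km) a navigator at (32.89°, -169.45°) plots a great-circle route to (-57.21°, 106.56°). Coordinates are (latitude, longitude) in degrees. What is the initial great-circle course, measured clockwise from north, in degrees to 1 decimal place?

216.2°

Δλ = -83.990° = -1.4659 rad.
y = sin Δλ · cos φ₂ = (-0.9945)(0.5416) = -0.5386
x = cos φ₁ sin φ₂ − sin φ₁ cos φ₂ cos Δλ = (0.8397)(-0.8407) − (0.5430)(0.5416)(0.1047) = -0.7367
θ = atan2(y, x) = -143.83°; adding 360° gives 216.2°.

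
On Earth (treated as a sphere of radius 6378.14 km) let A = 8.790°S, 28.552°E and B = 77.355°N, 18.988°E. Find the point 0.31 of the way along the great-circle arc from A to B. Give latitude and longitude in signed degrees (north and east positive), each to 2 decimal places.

The central angle between A and B is δ = 1.5065 rad.
With f = 0.31, the slerp weights are sin((1−f)δ)/sin δ = 0.8639 and sin(fδ)/sin δ = 0.4512.
Weighted sum of the unit vectors: (0.8639)·(0.8681,0.4723,-0.1528) + (0.4512)·(0.2070,0.0712,0.9757) = (0.8433, 0.4402, 0.3082).
Converting back: φ = atan2(z, √(x²+y²)) = 17.95°, λ = atan2(y, x) = 27.56°.

17.95°, 27.56°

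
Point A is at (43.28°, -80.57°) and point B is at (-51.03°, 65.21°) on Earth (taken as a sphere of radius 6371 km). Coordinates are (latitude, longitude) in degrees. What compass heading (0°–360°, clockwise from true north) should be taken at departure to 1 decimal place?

120.6°

With φ₁ = 0.7554, φ₂ = -0.8906, Δλ = 2.5443 rad, the forward-azimuth formula gives
θ = atan2( sin Δλ cos φ₂ , cos φ₁ sin φ₂ − sin φ₁ cos φ₂ cos Δλ ) = atan2(0.3537, -0.2095) = 120.64°.
So the initial bearing is 120.6°.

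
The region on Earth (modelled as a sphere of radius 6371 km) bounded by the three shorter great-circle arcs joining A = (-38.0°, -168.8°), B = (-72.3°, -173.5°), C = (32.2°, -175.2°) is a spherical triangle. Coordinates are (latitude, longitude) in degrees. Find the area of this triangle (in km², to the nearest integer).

3253787 km²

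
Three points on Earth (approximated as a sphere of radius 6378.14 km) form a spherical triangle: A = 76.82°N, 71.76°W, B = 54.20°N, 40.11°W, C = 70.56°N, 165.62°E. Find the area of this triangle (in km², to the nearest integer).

Side lengths (central angles): a = 0.9404, b = 0.5007, c = 0.4435 rad; semiperimeter s = 0.9423.
By l'Huilier's theorem, tan(E/4) = √[tan(s/2) tan((s−a)/2) tan((s−b)/2) tan((s−c)/2)], giving spherical excess E = 0.0211 rad.
Area = E·R² = 0.0211 × (6378.14)² ≈ 858134 km².

858134 km²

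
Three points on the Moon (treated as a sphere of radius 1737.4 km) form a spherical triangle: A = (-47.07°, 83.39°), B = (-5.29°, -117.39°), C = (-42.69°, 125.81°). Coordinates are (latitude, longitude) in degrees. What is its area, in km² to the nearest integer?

Side lengths (central angles): a = 1.8416, b = 0.5236, c = 2.1731 rad; semiperimeter s = 2.2692.
By l'Huilier's theorem, tan(E/4) = √[tan(s/2) tan((s−a)/2) tan((s−b)/2) tan((s−c)/2)], giving spherical excess E = 0.6476 rad.
Area = E·R² = 0.6476 × (1737.4)² ≈ 1954723 km².

1954723 km²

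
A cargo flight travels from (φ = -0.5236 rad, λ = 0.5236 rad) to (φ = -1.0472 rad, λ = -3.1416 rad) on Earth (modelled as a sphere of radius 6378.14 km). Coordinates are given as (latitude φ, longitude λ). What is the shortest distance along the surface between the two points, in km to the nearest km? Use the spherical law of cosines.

9649 km

With latitudes φ₁ = -30.000°, φ₂ = -60.000° and longitude difference Δλ = 150.000°:
cos c = sin φ₁ sin φ₂ + cos φ₁ cos φ₂ cos Δλ = (-0.5000)(-0.8660) + (0.8660)(0.5000)(-0.8660) = 0.05802,
so c = arccos(0.05802) = 1.51275 rad.
Distance = R·c = 6378.14 × 1.5127 ≈ 9649 km.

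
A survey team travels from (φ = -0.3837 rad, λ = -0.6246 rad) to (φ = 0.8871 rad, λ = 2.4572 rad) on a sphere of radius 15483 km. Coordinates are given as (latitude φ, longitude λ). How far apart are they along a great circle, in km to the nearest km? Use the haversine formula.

40814 km

With latitudes φ₁ = -21.984°, φ₂ = 50.827° and longitude difference Δλ = 176.574°:
Haversine: a = sin²(Δφ/2) + cos φ₁ cos φ₂ sin²(Δλ/2) = 0.3522 + (0.9273)(0.6317)(0.9991) = 0.93745.
Central angle c = 2·arcsin(√a) = 2.63603 rad.
Distance = R·c = 15483 × 2.6360 ≈ 40814 km.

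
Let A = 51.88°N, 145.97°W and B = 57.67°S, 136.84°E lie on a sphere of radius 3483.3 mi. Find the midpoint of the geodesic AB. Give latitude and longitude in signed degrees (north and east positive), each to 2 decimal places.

-3.70°, 178.71°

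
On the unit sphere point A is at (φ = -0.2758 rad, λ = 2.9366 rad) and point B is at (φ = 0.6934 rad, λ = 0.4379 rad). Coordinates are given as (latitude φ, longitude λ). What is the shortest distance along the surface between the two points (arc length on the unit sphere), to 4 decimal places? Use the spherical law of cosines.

In radians: φ₁ = -0.2758, φ₂ = 0.6934, Δλ = -143.165° = -2.4987 rad.
cos c = sin φ₁ sin φ₂ + cos φ₁ cos φ₂ cos Δλ = (-0.2723)(0.6392) + (0.9622)(0.7691)(-0.8004) = -0.76633,
so c = arccos(-0.76633) = 2.44391 rad.
On the unit sphere the arc length equals the central angle: 2.4439.

2.4439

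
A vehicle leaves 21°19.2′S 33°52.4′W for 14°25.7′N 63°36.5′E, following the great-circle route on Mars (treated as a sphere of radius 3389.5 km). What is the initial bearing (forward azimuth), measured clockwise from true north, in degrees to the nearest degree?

With φ₁ = -0.3721, φ₂ = 0.2518, Δλ = 1.7014 rad, the forward-azimuth formula gives
θ = atan2( sin Δλ cos φ₂ , cos φ₁ sin φ₂ − sin φ₁ cos φ₂ cos Δλ ) = atan2(0.9602, 0.1863) = 79.02°.
So the initial bearing is 79°.

79°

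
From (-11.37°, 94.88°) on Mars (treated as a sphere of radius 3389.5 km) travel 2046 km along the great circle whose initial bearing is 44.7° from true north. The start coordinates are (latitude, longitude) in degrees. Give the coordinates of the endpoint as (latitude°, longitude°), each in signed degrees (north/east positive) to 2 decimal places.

13.49°, 119.12°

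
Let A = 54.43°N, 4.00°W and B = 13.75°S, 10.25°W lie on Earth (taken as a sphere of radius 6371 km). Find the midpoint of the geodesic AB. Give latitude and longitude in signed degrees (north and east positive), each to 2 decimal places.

20.37°, -7.91°

Central angle δ = 1.1936 rad. Interpolating on the sphere with fraction f = 0.5:
P = [sin((1−f)δ)·A + sin(fδ)·B] / sin δ = 0.6045·A + 0.6045·B in Cartesian coordinates,
giving P = (0.9286, -0.1290, 0.3480), i.e. latitude 20.37°, longitude -7.91°.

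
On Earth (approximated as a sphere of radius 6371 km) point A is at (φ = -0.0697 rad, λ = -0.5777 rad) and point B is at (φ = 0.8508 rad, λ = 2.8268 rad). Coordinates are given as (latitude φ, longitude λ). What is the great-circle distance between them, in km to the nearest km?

In radians: φ₁ = -0.0697, φ₂ = 0.8508, Δλ = -164.937° = -2.8787 rad.
Haversine: a = sin²(Δφ/2) + cos φ₁ cos φ₂ sin²(Δλ/2) = 0.1973 + (0.9976)(0.6594)(0.9828) = 0.84377.
Central angle c = 2·arcsin(√a) = 2.32889 rad.
Distance = R·c = 6371 × 2.3289 ≈ 14837 km.

14837 km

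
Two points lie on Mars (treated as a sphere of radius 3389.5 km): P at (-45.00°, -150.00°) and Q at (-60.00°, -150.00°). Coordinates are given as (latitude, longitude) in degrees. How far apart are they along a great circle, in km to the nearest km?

Let φ₁ = -0.7854 rad, φ₂ = -1.0472 rad, and Δλ = 0.0000 rad.
Haversine: a = sin²(Δφ/2) + cos φ₁ cos φ₂ sin²(Δλ/2) = 0.0170 + (0.7071)(0.5000)(0.0000) = 0.01704.
Central angle c = 2·arcsin(√a) = 0.26180 rad.
Distance = R·c = 3389.5 × 0.2618 ≈ 887 km.

887 km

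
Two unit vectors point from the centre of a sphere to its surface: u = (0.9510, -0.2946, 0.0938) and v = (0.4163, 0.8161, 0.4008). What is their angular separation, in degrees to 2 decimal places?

78.87°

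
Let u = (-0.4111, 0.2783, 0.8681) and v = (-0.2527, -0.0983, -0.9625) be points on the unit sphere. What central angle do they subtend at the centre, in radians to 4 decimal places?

u·v = -0.7590; |u| = 1.0000, |v| = 1.0000.
cos θ = (u·v)/(|u||v|) = -0.7590, so θ = 2.4326 rad.

2.4326 rad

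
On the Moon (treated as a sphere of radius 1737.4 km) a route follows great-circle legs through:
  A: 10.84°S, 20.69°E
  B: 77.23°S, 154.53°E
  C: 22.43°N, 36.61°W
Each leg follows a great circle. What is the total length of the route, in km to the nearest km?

Leg A→B: central angle 1.5377 rad, distance 2671.7 km.
Leg B→C: central angle 2.1804 rad, distance 3788.3 km.
Total: 2671.7 + 3788.3 ≈ 6460 km.

6460 km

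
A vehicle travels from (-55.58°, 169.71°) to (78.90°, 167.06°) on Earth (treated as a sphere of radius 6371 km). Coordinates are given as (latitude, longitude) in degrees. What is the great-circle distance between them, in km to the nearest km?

Let φ₁ = -0.9701 rad, φ₂ = 1.3771 rad, and Δλ = -0.0463 rad.
cos c = sin φ₁ sin φ₂ + cos φ₁ cos φ₂ cos Δλ = (-0.8249)(0.9813) + (0.5653)(0.1925)(0.9989) = -0.70078,
so c = arccos(-0.70078) = 2.34728 rad.
Distance = R·c = 6371 × 2.3473 ≈ 14955 km.

14955 km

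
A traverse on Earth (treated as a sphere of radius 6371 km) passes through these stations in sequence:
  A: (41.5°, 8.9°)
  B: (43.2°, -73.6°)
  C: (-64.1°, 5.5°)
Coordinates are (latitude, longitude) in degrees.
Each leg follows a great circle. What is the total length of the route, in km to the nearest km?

20248 km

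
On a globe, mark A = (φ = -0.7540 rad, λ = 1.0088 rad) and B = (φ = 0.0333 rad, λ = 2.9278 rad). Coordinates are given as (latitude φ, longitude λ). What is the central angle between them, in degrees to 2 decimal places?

105.75°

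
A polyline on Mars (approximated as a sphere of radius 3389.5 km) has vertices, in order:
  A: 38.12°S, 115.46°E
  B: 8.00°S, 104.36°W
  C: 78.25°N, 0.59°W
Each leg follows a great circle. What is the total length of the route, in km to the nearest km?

Leg A→B: central angle 2.1088 rad, distance 7147.9 km.
Leg B→C: central angle 1.7561 rad, distance 5952.3 km.
Total: 7147.9 + 5952.3 ≈ 13100 km.

13100 km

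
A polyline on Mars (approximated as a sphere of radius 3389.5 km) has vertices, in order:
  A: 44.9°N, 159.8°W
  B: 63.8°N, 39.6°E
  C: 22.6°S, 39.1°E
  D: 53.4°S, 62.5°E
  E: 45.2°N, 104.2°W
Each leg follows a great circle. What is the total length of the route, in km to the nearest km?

Leg A→B: central angle 1.2256 rad, distance 4154.2 km.
Leg B→C: central angle 1.5080 rad, distance 5111.3 km.
Leg C→D: central angle 0.6203 rad, distance 2102.6 km.
Leg D→E: central angle 2.9339 rad, distance 9944.4 km.
Total: 4154.2 + 5111.3 + 2102.6 + 9944.4 ≈ 21313 km.

21313 km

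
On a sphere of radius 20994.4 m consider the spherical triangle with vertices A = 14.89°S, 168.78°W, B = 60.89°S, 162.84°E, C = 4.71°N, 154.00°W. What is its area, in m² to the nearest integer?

34586191 m²

Side lengths (central angles): a = 1.2850, b = 0.4271, c = 0.8787 rad; semiperimeter s = 1.2954.
By l'Huilier's theorem, tan(E/4) = √[tan(s/2) tan((s−a)/2) tan((s−b)/2) tan((s−c)/2)], giving spherical excess E = 0.0785 rad.
Area = E·R² = 0.0785 × (20994.4)² ≈ 34586191 m².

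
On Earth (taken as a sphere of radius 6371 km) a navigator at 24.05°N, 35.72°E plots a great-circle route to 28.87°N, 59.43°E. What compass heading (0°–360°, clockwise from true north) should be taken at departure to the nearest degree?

With φ₁ = 0.4198, φ₂ = 0.5039, Δλ = 0.4138 rad, the forward-azimuth formula gives
θ = atan2( sin Δλ cos φ₂ , cos φ₁ sin φ₂ − sin φ₁ cos φ₂ cos Δλ ) = atan2(0.3521, 0.1141) = 72.04°.
So the initial bearing is 72°.

72°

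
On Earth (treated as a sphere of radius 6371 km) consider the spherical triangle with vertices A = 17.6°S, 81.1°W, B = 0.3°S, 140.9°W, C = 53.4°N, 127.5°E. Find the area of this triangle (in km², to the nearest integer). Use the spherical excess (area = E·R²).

48014343 km²

Side lengths (central angles): a = 1.5916, b = 2.4064, c = 1.0689 rad; semiperimeter s = 2.5335.
By l'Huilier's theorem, tan(E/4) = √[tan(s/2) tan((s−a)/2) tan((s−b)/2) tan((s−c)/2)], giving spherical excess E = 1.1829 rad.
Area = E·R² = 1.1829 × (6371)² ≈ 48014343 km².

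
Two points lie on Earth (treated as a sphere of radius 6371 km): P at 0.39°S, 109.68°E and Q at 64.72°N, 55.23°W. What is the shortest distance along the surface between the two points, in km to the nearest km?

12758 km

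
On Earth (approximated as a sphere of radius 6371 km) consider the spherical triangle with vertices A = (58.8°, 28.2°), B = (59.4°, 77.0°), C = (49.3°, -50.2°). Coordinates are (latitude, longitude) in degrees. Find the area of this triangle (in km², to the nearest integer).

Side lengths (central angles): a = 1.1019, b = 0.7722, c = 0.4277 rad; semiperimeter s = 1.1509.
By l'Huilier's theorem, tan(E/4) = √[tan(s/2) tan((s−a)/2) tan((s−b)/2) tan((s−c)/2)], giving spherical excess E = 0.1356 rad.
Area = E·R² = 0.1356 × (6371)² ≈ 5505529 km².

5505529 km²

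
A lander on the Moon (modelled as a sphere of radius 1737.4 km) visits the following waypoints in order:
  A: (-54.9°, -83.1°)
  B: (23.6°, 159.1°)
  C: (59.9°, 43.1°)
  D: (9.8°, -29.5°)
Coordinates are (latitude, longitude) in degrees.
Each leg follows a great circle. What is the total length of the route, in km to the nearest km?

8475 km

Leg A→B: central angle 2.1813 rad, distance 3789.8 km.
Leg B→C: central angle 1.4254 rad, distance 2476.5 km.
Leg C→D: central angle 1.2713 rad, distance 2208.8 km.
Total: 3789.8 + 2476.5 + 2208.8 ≈ 8475 km.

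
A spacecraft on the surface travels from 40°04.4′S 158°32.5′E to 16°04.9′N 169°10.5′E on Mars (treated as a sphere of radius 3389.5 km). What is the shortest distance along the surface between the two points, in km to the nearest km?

3373 km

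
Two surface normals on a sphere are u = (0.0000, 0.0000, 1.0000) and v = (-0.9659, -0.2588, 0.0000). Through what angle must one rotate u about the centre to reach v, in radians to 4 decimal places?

1.5708 rad

u·v = 0.0000; |u| = 1.0000, |v| = 1.0000.
cos θ = (u·v)/(|u||v|) = 0.0000, so θ = 1.5708 rad.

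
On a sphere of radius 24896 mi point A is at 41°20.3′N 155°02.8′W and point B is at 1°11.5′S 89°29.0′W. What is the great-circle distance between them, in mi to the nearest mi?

31604 mi

In radians: φ₁ = 0.7215, φ₂ = -0.0208, Δλ = 65.563° = 1.1443 rad.
cos c = sin φ₁ sin φ₂ + cos φ₁ cos φ₂ cos Δλ = (0.6605)(-0.0208) + (0.7508)(0.9998)(0.4137) = 0.29680,
so c = arccos(0.29680) = 1.26945 rad.
Distance = R·c = 24896 × 1.2695 ≈ 31604 mi.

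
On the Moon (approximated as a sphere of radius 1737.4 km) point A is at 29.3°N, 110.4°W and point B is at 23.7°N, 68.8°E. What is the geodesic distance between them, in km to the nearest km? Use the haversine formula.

With latitudes φ₁ = 29.300°, φ₂ = 23.700° and longitude difference Δλ = 179.200°:
Haversine: a = sin²(Δφ/2) + cos φ₁ cos φ₂ sin²(Δλ/2) = 0.0024 + (0.8721)(0.9157)(1.0000) = 0.80087.
Central angle c = 2·arcsin(√a) = 2.21647 rad.
Distance = R·c = 1737.4 × 2.2165 ≈ 3851 km.

3851 km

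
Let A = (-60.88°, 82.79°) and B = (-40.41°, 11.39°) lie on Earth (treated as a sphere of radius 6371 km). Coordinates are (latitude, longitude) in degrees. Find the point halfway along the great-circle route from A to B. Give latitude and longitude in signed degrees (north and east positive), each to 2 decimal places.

-56.01°, 38.10°

The central angle between A and B is δ = 0.8169 rad.
With f = 0.5, the slerp weights are sin((1−f)δ)/sin δ = 0.5448 and sin(fδ)/sin δ = 0.5448.
Weighted sum of the unit vectors: (0.5448)·(0.0611,0.4828,-0.8736) + (0.5448)·(0.7464,0.1504,-0.6483) = (0.4399, 0.3450, -0.8291).
Converting back: φ = atan2(z, √(x²+y²)) = -56.01°, λ = atan2(y, x) = 38.10°.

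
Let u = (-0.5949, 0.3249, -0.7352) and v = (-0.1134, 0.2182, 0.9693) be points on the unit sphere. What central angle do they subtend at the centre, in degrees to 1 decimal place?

125.0°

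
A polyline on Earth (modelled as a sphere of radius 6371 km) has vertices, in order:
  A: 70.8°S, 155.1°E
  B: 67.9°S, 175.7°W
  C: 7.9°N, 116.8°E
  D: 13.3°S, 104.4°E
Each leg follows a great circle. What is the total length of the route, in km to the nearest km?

13813 km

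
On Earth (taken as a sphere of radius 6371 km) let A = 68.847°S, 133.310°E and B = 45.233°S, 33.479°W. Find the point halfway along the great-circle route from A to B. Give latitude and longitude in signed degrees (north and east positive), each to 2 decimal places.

Central angle δ = 1.1431 rad. Interpolating on the sphere with fraction f = 0.5:
P = [sin((1−f)δ)·A + sin(fδ)·B] / sin δ = 0.5945·A + 0.5945·B in Cartesian coordinates,
giving P = (0.2020, -0.0748, -0.9765), i.e. latitude -77.56°, longitude -20.33°.

-77.56°, -20.33°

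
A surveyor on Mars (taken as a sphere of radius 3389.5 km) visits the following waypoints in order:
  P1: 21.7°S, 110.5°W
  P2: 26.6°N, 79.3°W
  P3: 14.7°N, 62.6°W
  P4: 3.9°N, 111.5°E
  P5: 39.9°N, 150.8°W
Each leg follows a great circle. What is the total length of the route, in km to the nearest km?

19549 km

Leg P1→P2: central angle 0.9943 rad, distance 3370.3 km.
Leg P2→P3: central angle 0.3422 rad, distance 1159.8 km.
Leg P3→P4: central angle 2.8013 rad, distance 9495.0 km.
Leg P4→P5: central angle 1.6298 rad, distance 5524.0 km.
Total: 3370.3 + 1159.8 + 9495.0 + 5524.0 ≈ 19549 km.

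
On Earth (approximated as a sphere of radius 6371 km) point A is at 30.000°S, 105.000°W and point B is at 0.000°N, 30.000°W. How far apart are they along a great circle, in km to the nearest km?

8567 km

Let φ₁ = -0.5236 rad, φ₂ = 0.0000 rad, and Δλ = 1.3090 rad.
cos c = sin φ₁ sin φ₂ + cos φ₁ cos φ₂ cos Δλ = (-0.5000)(0.0000) + (0.8660)(1.0000)(0.2588) = 0.22414,
so c = arccos(0.22414) = 1.34473 rad.
Distance = R·c = 6371 × 1.3447 ≈ 8567 km.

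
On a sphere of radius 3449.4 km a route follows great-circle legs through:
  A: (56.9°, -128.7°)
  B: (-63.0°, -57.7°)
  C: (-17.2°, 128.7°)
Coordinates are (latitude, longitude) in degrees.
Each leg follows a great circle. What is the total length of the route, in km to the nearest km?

13930 km

Leg A→B: central angle 2.2992 rad, distance 7930.9 km.
Leg B→C: central angle 1.7391 rad, distance 5998.8 km.
Total: 7930.9 + 5998.8 ≈ 13930 km.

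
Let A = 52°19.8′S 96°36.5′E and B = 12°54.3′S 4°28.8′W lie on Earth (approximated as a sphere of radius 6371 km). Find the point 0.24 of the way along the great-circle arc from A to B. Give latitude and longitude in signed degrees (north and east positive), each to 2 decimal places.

-53.32°, 61.98°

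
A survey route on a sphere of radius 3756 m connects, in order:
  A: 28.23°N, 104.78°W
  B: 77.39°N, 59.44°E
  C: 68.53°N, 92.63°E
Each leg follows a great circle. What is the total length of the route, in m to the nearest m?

5689 m

Leg A→B: central angle 1.2906 rad, distance 4847.6 m.
Leg B→C: central angle 0.2239 rad, distance 841.1 m.
Total: 4847.6 + 841.1 ≈ 5689 m.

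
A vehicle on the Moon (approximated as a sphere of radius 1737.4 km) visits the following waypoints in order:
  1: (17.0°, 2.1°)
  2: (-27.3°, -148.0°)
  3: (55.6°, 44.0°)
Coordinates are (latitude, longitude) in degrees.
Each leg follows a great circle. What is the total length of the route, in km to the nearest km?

9126 km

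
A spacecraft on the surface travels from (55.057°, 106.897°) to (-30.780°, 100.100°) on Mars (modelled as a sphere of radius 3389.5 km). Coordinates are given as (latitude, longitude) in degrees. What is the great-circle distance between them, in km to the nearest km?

Let φ₁ = 0.9609 rad, φ₂ = -0.5372 rad, and Δλ = -0.1186 rad.
Haversine: a = sin²(Δφ/2) + cos φ₁ cos φ₂ sin²(Δλ/2) = 0.4637 + (0.5728)(0.8591)(0.0035) = 0.46543.
Central angle c = 2·arcsin(√a) = 1.50161 rad.
Distance = R·c = 3389.5 × 1.5016 ≈ 5090 km.

5090 km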